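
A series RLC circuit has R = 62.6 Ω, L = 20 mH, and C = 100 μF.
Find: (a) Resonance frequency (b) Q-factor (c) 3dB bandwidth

Step 1 — Resonance: ω₀ = 1/√(LC) = 1/√(0.02·0.0001) = 707.1 rad/s.
Step 2 — f₀ = ω₀/(2π) = 112.5 Hz.
Step 3 — Series Q: Q = ω₀L/R = 707.1·0.02/62.6 = 0.2259.
Step 4 — Bandwidth: Δω = ω₀/Q = 3130 rad/s; BW = Δω/(2π) = 498.2 Hz.

(a) f₀ = 112.5 Hz  (b) Q = 0.2259  (c) BW = 498.2 Hz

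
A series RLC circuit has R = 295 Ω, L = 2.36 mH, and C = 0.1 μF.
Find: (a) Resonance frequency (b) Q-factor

Step 1 — Resonance condition Im(Z)=0 gives ω₀ = 1/√(LC).
Step 2 — ω₀ = 1/√(0.00236·1e-07) = 6.509e+04 rad/s.
Step 3 — f₀ = ω₀/(2π) = 1.036e+04 Hz.
Step 4 — Series Q: Q = ω₀L/R = 6.509e+04·0.00236/295 = 0.5208.

(a) f₀ = 1.036e+04 Hz  (b) Q = 0.5208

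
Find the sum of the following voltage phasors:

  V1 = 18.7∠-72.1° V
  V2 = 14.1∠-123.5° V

Step 1 — Convert each phasor to rectangular form:
  V1 = 18.7·(cos(-72.1°) + j·sin(-72.1°)) = 5.748 - j17.79 V
  V2 = 14.1·(cos(-123.5°) + j·sin(-123.5°)) = -7.782 - j11.76 V
Step 2 — Sum components: V_total = -2.035 - j29.55 V.
Step 3 — Convert to polar: |V_total| = 29.62 V, ∠V_total = -93.9°.

V_total = 29.62∠-93.9° V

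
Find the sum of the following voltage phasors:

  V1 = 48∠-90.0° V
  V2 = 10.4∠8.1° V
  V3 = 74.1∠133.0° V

Step 1 — Convert each phasor to rectangular form:
  V1 = 48·(cos(-90.0°) + j·sin(-90.0°)) = 0 - j48 V
  V2 = 10.4·(cos(8.1°) + j·sin(8.1°)) = 10.3 + j1.465 V
  V3 = 74.1·(cos(133.0°) + j·sin(133.0°)) = -50.54 + j54.19 V
Step 2 — Sum components: V_total = -40.24 + j7.659 V.
Step 3 — Convert to polar: |V_total| = 40.96 V, ∠V_total = 169.2°.

V_total = 40.96∠169.2° V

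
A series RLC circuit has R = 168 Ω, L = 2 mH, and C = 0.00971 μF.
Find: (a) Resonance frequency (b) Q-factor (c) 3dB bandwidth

Step 1 — Resonance condition Im(Z)=0 gives ω₀ = 1/√(LC).
Step 2 — ω₀ = 1/√(0.002·9.71e-09) = 2.269e+05 rad/s.
Step 3 — f₀ = ω₀/(2π) = 3.612e+04 Hz.
Step 4 — Series Q: Q = ω₀L/R = 2.269e+05·0.002/168 = 2.701.
Step 5 — 3dB bandwidth: Δω = ω₀/Q = 8.4e+04 rad/s; BW = Δω/(2π) = 1.337e+04 Hz.

(a) f₀ = 3.612e+04 Hz  (b) Q = 2.701  (c) BW = 1.337e+04 Hz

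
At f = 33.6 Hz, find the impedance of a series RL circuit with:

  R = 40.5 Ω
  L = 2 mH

Step 1 — Angular frequency: ω = 2π·f = 2π·33.6 = 211.1 rad/s.
Step 2 — Component impedances:
  R: Z = R = 40.5 Ω
  L: Z = jωL = j·211.1·0.002 = 0 + j0.4222 Ω
Step 3 — Series combination: Z_total = R + L = 40.5 + j0.4222 Ω = 40.5∠0.6° Ω.

Z = 40.5 + j0.4222 Ω = 40.5∠0.6° Ω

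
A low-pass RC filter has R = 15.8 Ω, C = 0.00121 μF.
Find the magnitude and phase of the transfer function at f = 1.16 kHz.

Step 1 — Angular frequency: ω = 2π·1160 = 7288 rad/s.
Step 2 — Transfer function: H(jω) = 1/(1 + jωRC).
Step 3 — Denominator: 1 + jωRC = 1 + j·7288·15.8·1.21e-09 = 1 + j0.0001393.
Step 4 — H = 1 - j0.0001393.
Step 5 — Magnitude: |H| = 1 (-0.0 dB); phase: φ = -0.0°.

|H| = 1 (-0.0 dB), φ = -0.0°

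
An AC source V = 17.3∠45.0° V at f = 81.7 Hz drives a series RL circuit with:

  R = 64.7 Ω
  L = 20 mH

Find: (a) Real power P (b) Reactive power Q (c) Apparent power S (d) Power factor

Step 1 — Angular frequency: ω = 2π·f = 2π·81.7 = 513.3 rad/s.
Step 2 — Component impedances:
  R: Z = R = 64.7 Ω
  L: Z = jωL = j·513.3·0.02 = 0 + j10.27 Ω
Step 3 — Series combination: Z_total = R + L = 64.7 + j10.27 Ω = 65.51∠9.0° Ω.
Step 4 — Source phasor: V = 17.3∠45.0° V = 12.23 + j12.23 V.
Step 5 — Current: I = V / Z = 0.2137 + j0.1552 A = 0.2641∠36.0° A.
Step 6 — Complex power: S = V·I* = 4.512 + j0.716 VA.
Step 7 — Real power: P = Re(S) = 4.512 W.
Step 8 — Reactive power: Q = Im(S) = 0.716 VAR.
Step 9 — Apparent power: |S| = 4.569 VA.
Step 10 — Power factor: PF = P/|S| = 0.9876 (lagging).

(a) P = 4.512 W  (b) Q = 0.716 VAR  (c) S = 4.569 VA  (d) PF = 0.9876 (lagging)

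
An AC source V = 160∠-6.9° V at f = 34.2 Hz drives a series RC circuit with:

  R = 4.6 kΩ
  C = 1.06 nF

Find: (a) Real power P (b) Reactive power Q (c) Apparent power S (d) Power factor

Step 1 — Angular frequency: ω = 2π·f = 2π·34.2 = 214.9 rad/s.
Step 2 — Component impedances:
  R: Z = R = 4600 Ω
  C: Z = 1/(jωC) = -j/(ω·C) = 0 - j4.39e+06 Ω
Step 3 — Series combination: Z_total = R + C = 4600 - j4.39e+06 Ω = 4.39e+06∠-89.9° Ω.
Step 4 — Source phasor: V = 160∠-6.9° V = 158.8 - j19.22 V.
Step 5 — Current: I = V / Z = 4.416e-06 + j3.618e-05 A = 3.644e-05∠83.0° A.
Step 6 — Complex power: S = V·I* = 6.11e-06 - j0.005831 VA.
Step 7 — Real power: P = Re(S) = 6.11e-06 W.
Step 8 — Reactive power: Q = Im(S) = -0.005831 VAR.
Step 9 — Apparent power: |S| = 0.005831 VA.
Step 10 — Power factor: PF = P/|S| = 0.001048 (leading).

(a) P = 6.11e-06 W  (b) Q = -0.005831 VAR  (c) S = 0.005831 VA  (d) PF = 0.001048 (leading)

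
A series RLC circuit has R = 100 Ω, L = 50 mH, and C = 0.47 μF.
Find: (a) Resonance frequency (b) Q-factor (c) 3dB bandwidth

Step 1 — Resonance condition Im(Z)=0 gives ω₀ = 1/√(LC).
Step 2 — ω₀ = 1/√(0.05·4.7e-07) = 6523 rad/s.
Step 3 — f₀ = ω₀/(2π) = 1038 Hz.
Step 4 — Series Q: Q = ω₀L/R = 6523·0.05/100 = 3.262.
Step 5 — 3dB bandwidth: Δω = ω₀/Q = 2000 rad/s; BW = Δω/(2π) = 318.3 Hz.

(a) f₀ = 1038 Hz  (b) Q = 3.262  (c) BW = 318.3 Hz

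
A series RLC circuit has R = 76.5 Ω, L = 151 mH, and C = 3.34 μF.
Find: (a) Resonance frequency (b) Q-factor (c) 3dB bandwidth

Step 1 — Resonance: ω₀ = 1/√(LC) = 1/√(0.151·3.34e-06) = 1408 rad/s.
Step 2 — f₀ = ω₀/(2π) = 224.1 Hz.
Step 3 — Series Q: Q = ω₀L/R = 1408·0.151/76.5 = 2.779.
Step 4 — Bandwidth: Δω = ω₀/Q = 506.6 rad/s; BW = Δω/(2π) = 80.63 Hz.

(a) f₀ = 224.1 Hz  (b) Q = 2.779  (c) BW = 80.63 Hz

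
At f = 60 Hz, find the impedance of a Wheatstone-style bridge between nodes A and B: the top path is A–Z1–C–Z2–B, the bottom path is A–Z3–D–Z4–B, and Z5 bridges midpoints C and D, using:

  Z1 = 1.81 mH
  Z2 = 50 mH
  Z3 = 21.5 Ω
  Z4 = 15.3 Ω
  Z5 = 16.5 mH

Step 1 — Angular frequency: ω = 2π·f = 2π·60 = 377 rad/s.
Step 2 — Component impedances:
  Z1: Z = jωL = j·377·0.00181 = 0 + j0.6824 Ω
  Z2: Z = jωL = j·377·0.05 = 0 + j18.85 Ω
  Z3: Z = R = 21.5 Ω
  Z4: Z = R = 15.3 Ω
  Z5: Z = jωL = j·377·0.0165 = 0 + j6.22 Ω
Step 3 — Bridge requires nodal analysis (the Z5 bridge couples midpoints C and D, so the two paths cannot be reduced to a simple series/parallel combination). Setting node B to ground and injecting 1 A at node A, the 3-node admittance system at A, C, D solves to V_A = Z_AB = 7.013 + j9.787 Ω = 12.04∠54.4° Ω.

Z = 7.013 + j9.787 Ω = 12.04∠54.4° Ω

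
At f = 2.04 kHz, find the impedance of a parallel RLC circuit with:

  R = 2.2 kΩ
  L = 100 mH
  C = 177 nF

Step 1 — Angular frequency: ω = 2π·f = 2π·2040 = 1.282e+04 rad/s.
Step 2 — Component impedances:
  R: Z = R = 2200 Ω
  L: Z = jωL = j·1.282e+04·0.1 = 0 + j1282 Ω
  C: Z = 1/(jωC) = -j/(ω·C) = 0 - j440.8 Ω
Step 3 — Parallel combination: 1/Z_total = 1/R + 1/L + 1/C; Z_total = 187.6 - j614.5 Ω = 642.5∠-73.0° Ω.

Z = 187.6 - j614.5 Ω = 642.5∠-73.0° Ω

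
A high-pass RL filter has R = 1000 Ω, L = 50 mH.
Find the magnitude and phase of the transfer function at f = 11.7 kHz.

Step 1 — Angular frequency: ω = 2π·1.17e+04 = 7.351e+04 rad/s.
Step 2 — Transfer function: H(jω) = jωL/(R + jωL).
Step 3 — Numerator jωL = j·3676; denominator R + jωL = 1000 + j3676.
Step 4 — H = 0.9311 + j0.2533.
Step 5 — Magnitude: |H| = 0.9649 (-0.3 dB); phase: φ = 15.2°.

|H| = 0.9649 (-0.3 dB), φ = 15.2°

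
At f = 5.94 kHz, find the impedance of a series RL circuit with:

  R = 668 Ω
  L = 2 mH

Step 1 — Angular frequency: ω = 2π·f = 2π·5940 = 3.732e+04 rad/s.
Step 2 — Component impedances:
  R: Z = R = 668 Ω
  L: Z = jωL = j·3.732e+04·0.002 = 0 + j74.64 Ω
Step 3 — Series combination: Z_total = R + L = 668 + j74.64 Ω = 672.2∠6.4° Ω.

Z = 668 + j74.64 Ω = 672.2∠6.4° Ω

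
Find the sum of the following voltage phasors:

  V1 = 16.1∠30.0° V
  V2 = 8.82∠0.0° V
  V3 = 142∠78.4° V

Step 1 — Convert each phasor to rectangular form:
  V1 = 16.1·(cos(30.0°) + j·sin(30.0°)) = 13.94 + j8.05 V
  V2 = 8.82·(cos(0.0°) + j·sin(0.0°)) = 8.82 V
  V3 = 142·(cos(78.4°) + j·sin(78.4°)) = 28.55 + j139.1 V
Step 2 — Sum components: V_total = 51.32 + j147.1 V.
Step 3 — Convert to polar: |V_total| = 155.8 V, ∠V_total = 70.8°.

V_total = 155.8∠70.8° V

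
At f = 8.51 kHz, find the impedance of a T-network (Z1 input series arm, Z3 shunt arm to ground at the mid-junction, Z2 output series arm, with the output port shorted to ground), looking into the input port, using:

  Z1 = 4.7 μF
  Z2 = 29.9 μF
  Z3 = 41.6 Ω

Step 1 — Angular frequency: ω = 2π·f = 2π·8510 = 5.347e+04 rad/s.
Step 2 — Component impedances:
  Z1: Z = 1/(jωC) = -j/(ω·C) = 0 - j3.979 Ω
  Z2: Z = 1/(jωC) = -j/(ω·C) = 0 - j0.6255 Ω
  Z3: Z = R = 41.6 Ω
Step 3 — With the output port shorted to ground, the output series arm Z2 runs from the junction to ground; the shunt arm Z3 also runs from the junction to ground. They appear in parallel: Z3 || Z2 = 0.009403 - j0.6253 Ω.
Step 4 — Series with input arm Z1: Z_in = Z1 + (Z3 || Z2) = 0.009403 - j4.605 Ω = 4.605∠-89.9° Ω.

Z = 0.009403 - j4.605 Ω = 4.605∠-89.9° Ω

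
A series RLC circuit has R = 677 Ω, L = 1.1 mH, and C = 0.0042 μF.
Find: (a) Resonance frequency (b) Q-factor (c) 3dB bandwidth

Step 1 — Resonance condition Im(Z)=0 gives ω₀ = 1/√(LC).
Step 2 — ω₀ = 1/√(0.0011·4.2e-09) = 4.652e+05 rad/s.
Step 3 — f₀ = ω₀/(2π) = 7.405e+04 Hz.
Step 4 — Series Q: Q = ω₀L/R = 4.652e+05·0.0011/677 = 0.7559.
Step 5 — 3dB bandwidth: Δω = ω₀/Q = 6.155e+05 rad/s; BW = Δω/(2π) = 9.795e+04 Hz.

(a) f₀ = 7.405e+04 Hz  (b) Q = 0.7559  (c) BW = 9.795e+04 Hz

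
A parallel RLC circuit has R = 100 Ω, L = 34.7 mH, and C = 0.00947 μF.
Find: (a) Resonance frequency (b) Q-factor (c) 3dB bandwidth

Step 1 — Resonance: ω₀ = 1/√(LC) = 1/√(0.0347·9.47e-09) = 5.516e+04 rad/s.
Step 2 — f₀ = ω₀/(2π) = 8780 Hz.
Step 3 — Parallel Q: Q = R/(ω₀L) = 100/(5.516e+04·0.0347) = 0.05224.
Step 4 — Bandwidth: Δω = ω₀/Q = 1.056e+06 rad/s; BW = Δω/(2π) = 1.681e+05 Hz.

(a) f₀ = 8780 Hz  (b) Q = 0.05224  (c) BW = 1.681e+05 Hz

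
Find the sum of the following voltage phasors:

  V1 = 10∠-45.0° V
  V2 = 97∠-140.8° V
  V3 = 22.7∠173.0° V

Step 1 — Convert each phasor to rectangular form:
  V1 = 10·(cos(-45.0°) + j·sin(-45.0°)) = 7.071 - j7.071 V
  V2 = 97·(cos(-140.8°) + j·sin(-140.8°)) = -75.17 - j61.31 V
  V3 = 22.7·(cos(173.0°) + j·sin(173.0°)) = -22.53 + j2.766 V
Step 2 — Sum components: V_total = -90.63 - j65.61 V.
Step 3 — Convert to polar: |V_total| = 111.9 V, ∠V_total = -144.1°.

V_total = 111.9∠-144.1° V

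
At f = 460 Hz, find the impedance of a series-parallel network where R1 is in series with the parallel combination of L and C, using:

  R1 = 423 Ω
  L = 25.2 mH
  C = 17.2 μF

Step 1 — Angular frequency: ω = 2π·f = 2π·460 = 2890 rad/s.
Step 2 — Component impedances:
  R1: Z = R = 423 Ω
  L: Z = jωL = j·2890·0.0252 = 0 + j72.83 Ω
  C: Z = 1/(jωC) = -j/(ω·C) = 0 - j20.12 Ω
Step 3 — Parallel branch: L || C = 1/(1/L + 1/C) = 0 - j27.79 Ω.
Step 4 — Series with R1: Z_total = R1 + (L || C) = 423 - j27.79 Ω = 423.9∠-3.8° Ω.

Z = 423 - j27.79 Ω = 423.9∠-3.8° Ω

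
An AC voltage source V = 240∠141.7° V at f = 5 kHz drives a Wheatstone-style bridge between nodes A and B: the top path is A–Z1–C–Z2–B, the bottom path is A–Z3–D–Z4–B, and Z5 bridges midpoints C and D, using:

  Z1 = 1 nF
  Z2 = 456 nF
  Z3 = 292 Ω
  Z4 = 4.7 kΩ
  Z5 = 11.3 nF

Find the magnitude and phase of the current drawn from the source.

Step 1 — Angular frequency: ω = 2π·f = 2π·5000 = 3.142e+04 rad/s.
Step 2 — Component impedances:
  Z1: Z = 1/(jωC) = -j/(ω·C) = 0 - j3.183e+04 Ω
  Z2: Z = 1/(jωC) = -j/(ω·C) = 0 - j69.8 Ω
  Z3: Z = R = 292 Ω
  Z4: Z = R = 4700 Ω
  Z5: Z = 1/(jωC) = -j/(ω·C) = 0 - j2817 Ω
Step 3 — Bridge requires nodal analysis (the Z5 bridge couples midpoints C and D, so the two paths cannot be reduced to a simple series/parallel combination). Setting node B to ground and injecting 1 A at node A, the 3-node admittance system at A, C, D solves to V_A = Z_AB = 1395 - j2035 Ω = 2467∠-55.6° Ω.
Step 4 — Source phasor: V = 240∠141.7° V = -188.3 + j148.7 V.
Step 5 — Ohm's law: I = V / Z_total = (-188.3 + j148.7) / (1395 - j2035) = -0.09288 - j0.02887 A.
Step 6 — Convert to polar: |I| = 0.09727 A, ∠I = -162.7°.

I = 0.09727∠-162.7° A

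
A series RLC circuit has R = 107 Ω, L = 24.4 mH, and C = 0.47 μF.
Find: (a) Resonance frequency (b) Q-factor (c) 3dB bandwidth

Step 1 — Resonance: ω₀ = 1/√(LC) = 1/√(0.0244·4.7e-07) = 9338 rad/s.
Step 2 — f₀ = ω₀/(2π) = 1486 Hz.
Step 3 — Series Q: Q = ω₀L/R = 9338·0.0244/107 = 2.129.
Step 4 — Bandwidth: Δω = ω₀/Q = 4385 rad/s; BW = Δω/(2π) = 697.9 Hz.

(a) f₀ = 1486 Hz  (b) Q = 2.129  (c) BW = 697.9 Hz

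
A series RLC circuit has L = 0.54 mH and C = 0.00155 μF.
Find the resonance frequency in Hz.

Step 1 — Resonance condition Im(Z)=0 gives ω₀ = 1/√(LC).
Step 2 — ω₀ = 1/√(0.00054·1.55e-09) = 1.093e+06 rad/s.
Step 3 — f₀ = ω₀/(2π) = 1.74e+05 Hz.

f₀ = 1.74e+05 Hz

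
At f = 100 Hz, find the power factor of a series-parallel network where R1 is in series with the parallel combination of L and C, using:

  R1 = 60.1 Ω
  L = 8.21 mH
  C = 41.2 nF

Step 1 — Angular frequency: ω = 2π·f = 2π·100 = 628.3 rad/s.
Step 2 — Component impedances:
  R1: Z = R = 60.1 Ω
  L: Z = jωL = j·628.3·0.00821 = 0 + j5.158 Ω
  C: Z = 1/(jωC) = -j/(ω·C) = 0 - j3.863e+04 Ω
Step 3 — Parallel branch: L || C = 1/(1/L + 1/C) = 0 + j5.159 Ω.
Step 4 — Series with R1: Z_total = R1 + (L || C) = 60.1 + j5.159 Ω = 60.32∠4.9° Ω.
Step 5 — Power factor: PF = cos(φ) = Re(Z)/|Z| = 60.1/60.321 = 0.9963.
Step 6 — Type: Im(Z) = 5.159 ⇒ lagging (phase φ = 4.9°).

PF = 0.9963 (lagging, φ = 4.9°)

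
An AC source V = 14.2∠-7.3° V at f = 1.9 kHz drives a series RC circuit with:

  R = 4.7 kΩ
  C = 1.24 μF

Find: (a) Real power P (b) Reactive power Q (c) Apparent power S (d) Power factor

Step 1 — Angular frequency: ω = 2π·f = 2π·1900 = 1.194e+04 rad/s.
Step 2 — Component impedances:
  R: Z = R = 4700 Ω
  C: Z = 1/(jωC) = -j/(ω·C) = 0 - j67.55 Ω
Step 3 — Series combination: Z_total = R + C = 4700 - j67.55 Ω = 4700∠-0.8° Ω.
Step 4 — Source phasor: V = 14.2∠-7.3° V = 14.08 - j1.804 V.
Step 5 — Current: I = V / Z = 0.003002 - j0.0003408 A = 0.003021∠-6.5° A.
Step 6 — Complex power: S = V·I* = 0.04289 - j0.0006165 VA.
Step 7 — Real power: P = Re(S) = 0.04289 W.
Step 8 — Reactive power: Q = Im(S) = -0.0006165 VAR.
Step 9 — Apparent power: |S| = 0.0429 VA.
Step 10 — Power factor: PF = P/|S| = 0.9999 (leading).

(a) P = 0.04289 W  (b) Q = -0.0006165 VAR  (c) S = 0.0429 VA  (d) PF = 0.9999 (leading)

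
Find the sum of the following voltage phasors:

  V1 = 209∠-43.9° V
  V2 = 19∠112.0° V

Step 1 — Convert each phasor to rectangular form:
  V1 = 209·(cos(-43.9°) + j·sin(-43.9°)) = 150.6 - j144.9 V
  V2 = 19·(cos(112.0°) + j·sin(112.0°)) = -7.118 + j17.62 V
Step 2 — Sum components: V_total = 143.5 - j127.3 V.
Step 3 — Convert to polar: |V_total| = 191.8 V, ∠V_total = -41.6°.

V_total = 191.8∠-41.6° V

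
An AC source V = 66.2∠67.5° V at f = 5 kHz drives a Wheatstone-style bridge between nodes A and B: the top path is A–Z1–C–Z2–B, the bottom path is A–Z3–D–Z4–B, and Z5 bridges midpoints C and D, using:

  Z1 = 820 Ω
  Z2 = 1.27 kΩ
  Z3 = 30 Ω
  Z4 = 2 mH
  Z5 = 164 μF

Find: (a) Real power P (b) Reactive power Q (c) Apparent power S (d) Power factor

Step 1 — Angular frequency: ω = 2π·f = 2π·5000 = 3.142e+04 rad/s.
Step 2 — Component impedances:
  Z1: Z = R = 820 Ω
  Z2: Z = R = 1270 Ω
  Z3: Z = R = 30 Ω
  Z4: Z = jωL = j·3.142e+04·0.002 = 0 + j62.83 Ω
  Z5: Z = 1/(jωC) = -j/(ω·C) = 0 - j0.1941 Ω
Step 3 — Bridge requires nodal analysis (the Z5 bridge couples midpoints C and D, so the two paths cannot be reduced to a simple series/parallel combination). Setting node B to ground and injecting 1 A at node A, the 3-node admittance system at A, C, D solves to V_A = Z_AB = 32.04 + j62.68 Ω = 70.39∠62.9° Ω.
Step 4 — Source phasor: V = 66.2∠67.5° V = 25.33 + j61.16 V.
Step 5 — Current: I = V / Z = 0.9374 + j0.07503 A = 0.9404∠4.6° A.
Step 6 — Complex power: S = V·I* = 28.34 + j55.43 VA.
Step 7 — Real power: P = Re(S) = 28.34 W.
Step 8 — Reactive power: Q = Im(S) = 55.43 VAR.
Step 9 — Apparent power: |S| = 62.26 VA.
Step 10 — Power factor: PF = P/|S| = 0.4552 (lagging).

(a) P = 28.34 W  (b) Q = 55.43 VAR  (c) S = 62.26 VA  (d) PF = 0.4552 (lagging)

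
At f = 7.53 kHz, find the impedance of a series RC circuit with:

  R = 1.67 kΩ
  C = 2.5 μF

Step 1 — Angular frequency: ω = 2π·f = 2π·7530 = 4.731e+04 rad/s.
Step 2 — Component impedances:
  R: Z = R = 1670 Ω
  C: Z = 1/(jωC) = -j/(ω·C) = 0 - j8.454 Ω
Step 3 — Series combination: Z_total = R + C = 1670 - j8.454 Ω = 1670∠-0.3° Ω.

Z = 1670 - j8.454 Ω = 1670∠-0.3° Ω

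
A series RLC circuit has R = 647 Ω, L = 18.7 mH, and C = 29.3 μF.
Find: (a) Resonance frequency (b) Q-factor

Step 1 — Resonance condition Im(Z)=0 gives ω₀ = 1/√(LC).
Step 2 — ω₀ = 1/√(0.0187·2.93e-05) = 1351 rad/s.
Step 3 — f₀ = ω₀/(2π) = 215 Hz.
Step 4 — Series Q: Q = ω₀L/R = 1351·0.0187/647 = 0.03905.

(a) f₀ = 215 Hz  (b) Q = 0.03905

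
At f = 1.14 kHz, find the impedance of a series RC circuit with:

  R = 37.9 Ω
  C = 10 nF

Step 1 — Angular frequency: ω = 2π·f = 2π·1140 = 7163 rad/s.
Step 2 — Component impedances:
  R: Z = R = 37.9 Ω
  C: Z = 1/(jωC) = -j/(ω·C) = 0 - j1.396e+04 Ω
Step 3 — Series combination: Z_total = R + C = 37.9 - j1.396e+04 Ω = 1.396e+04∠-89.8° Ω.

Z = 37.9 - j1.396e+04 Ω = 1.396e+04∠-89.8° Ω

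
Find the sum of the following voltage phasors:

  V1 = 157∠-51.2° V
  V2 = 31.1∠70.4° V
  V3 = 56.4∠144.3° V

Step 1 — Convert each phasor to rectangular form:
  V1 = 157·(cos(-51.2°) + j·sin(-51.2°)) = 98.38 - j122.4 V
  V2 = 31.1·(cos(70.4°) + j·sin(70.4°)) = 10.43 + j29.3 V
  V3 = 56.4·(cos(144.3°) + j·sin(144.3°)) = -45.8 + j32.91 V
Step 2 — Sum components: V_total = 63.01 - j60.15 V.
Step 3 — Convert to polar: |V_total| = 87.11 V, ∠V_total = -43.7°.

V_total = 87.11∠-43.7° V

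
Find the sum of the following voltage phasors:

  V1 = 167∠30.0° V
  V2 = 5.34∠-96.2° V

Step 1 — Convert each phasor to rectangular form:
  V1 = 167·(cos(30.0°) + j·sin(30.0°)) = 144.6 + j83.5 V
  V2 = 5.34·(cos(-96.2°) + j·sin(-96.2°)) = -0.5767 - j5.309 V
Step 2 — Sum components: V_total = 144 + j78.19 V.
Step 3 — Convert to polar: |V_total| = 163.9 V, ∠V_total = 28.5°.

V_total = 163.9∠28.5° V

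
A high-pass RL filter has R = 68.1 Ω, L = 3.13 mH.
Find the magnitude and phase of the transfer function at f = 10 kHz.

Step 1 — Angular frequency: ω = 2π·1e+04 = 6.283e+04 rad/s.
Step 2 — Transfer function: H(jω) = jωL/(R + jωL).
Step 3 — Numerator jωL = j·196.7; denominator R + jωL = 68.1 + j196.7.
Step 4 — H = 0.8929 + j0.3092.
Step 5 — Magnitude: |H| = 0.945 (-0.5 dB); phase: φ = 19.1°.

|H| = 0.945 (-0.5 dB), φ = 19.1°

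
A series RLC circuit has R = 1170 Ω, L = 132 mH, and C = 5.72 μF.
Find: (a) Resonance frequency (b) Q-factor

Step 1 — Resonance condition Im(Z)=0 gives ω₀ = 1/√(LC).
Step 2 — ω₀ = 1/√(0.132·5.72e-06) = 1151 rad/s.
Step 3 — f₀ = ω₀/(2π) = 183.2 Hz.
Step 4 — Series Q: Q = ω₀L/R = 1151·0.132/1170 = 0.1298.

(a) f₀ = 183.2 Hz  (b) Q = 0.1298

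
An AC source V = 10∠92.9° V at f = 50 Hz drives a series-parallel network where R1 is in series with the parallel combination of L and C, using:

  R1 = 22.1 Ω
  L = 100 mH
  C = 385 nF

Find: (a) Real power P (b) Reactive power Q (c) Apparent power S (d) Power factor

Step 1 — Angular frequency: ω = 2π·f = 2π·50 = 314.2 rad/s.
Step 2 — Component impedances:
  R1: Z = R = 22.1 Ω
  L: Z = jωL = j·314.2·0.1 = 0 + j31.42 Ω
  C: Z = 1/(jωC) = -j/(ω·C) = 0 - j8268 Ω
Step 3 — Parallel branch: L || C = 1/(1/L + 1/C) = 0 + j31.54 Ω.
Step 4 — Series with R1: Z_total = R1 + (L || C) = 22.1 + j31.54 Ω = 38.51∠55.0° Ω.
Step 5 — Source phasor: V = 10∠92.9° V = -0.5059 + j9.987 V.
Step 6 — Current: I = V / Z = 0.2048 + j0.1596 A = 0.2597∠37.9° A.
Step 7 — Complex power: S = V·I* = 1.49 + j2.127 VA.
Step 8 — Real power: P = Re(S) = 1.49 W.
Step 9 — Reactive power: Q = Im(S) = 2.127 VAR.
Step 10 — Apparent power: |S| = 2.597 VA.
Step 11 — Power factor: PF = P/|S| = 0.5739 (lagging).

(a) P = 1.49 W  (b) Q = 2.127 VAR  (c) S = 2.597 VA  (d) PF = 0.5739 (lagging)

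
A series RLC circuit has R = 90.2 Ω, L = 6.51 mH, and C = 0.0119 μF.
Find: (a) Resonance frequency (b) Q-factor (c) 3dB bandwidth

Step 1 — Resonance condition Im(Z)=0 gives ω₀ = 1/√(LC).
Step 2 — ω₀ = 1/√(0.00651·1.19e-08) = 1.136e+05 rad/s.
Step 3 — f₀ = ω₀/(2π) = 1.808e+04 Hz.
Step 4 — Series Q: Q = ω₀L/R = 1.136e+05·0.00651/90.2 = 8.2.
Step 5 — 3dB bandwidth: Δω = ω₀/Q = 1.386e+04 rad/s; BW = Δω/(2π) = 2205 Hz.

(a) f₀ = 1.808e+04 Hz  (b) Q = 8.2  (c) BW = 2205 Hz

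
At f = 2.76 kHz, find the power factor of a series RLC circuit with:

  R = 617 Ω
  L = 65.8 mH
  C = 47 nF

Step 1 — Angular frequency: ω = 2π·f = 2π·2760 = 1.734e+04 rad/s.
Step 2 — Component impedances:
  R: Z = R = 617 Ω
  L: Z = jωL = j·1.734e+04·0.0658 = 0 + j1141 Ω
  C: Z = 1/(jωC) = -j/(ω·C) = 0 - j1227 Ω
Step 3 — Series combination: Z_total = R + L + C = 617 - j85.83 Ω = 622.9∠-7.9° Ω.
Step 4 — Power factor: PF = cos(φ) = Re(Z)/|Z| = 617/622.9 = 0.9905.
Step 5 — Type: Im(Z) = -85.83 ⇒ leading (phase φ = -7.9°).

PF = 0.9905 (leading, φ = -7.9°)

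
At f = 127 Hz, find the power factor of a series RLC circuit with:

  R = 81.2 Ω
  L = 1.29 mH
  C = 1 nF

Step 1 — Angular frequency: ω = 2π·f = 2π·127 = 798 rad/s.
Step 2 — Component impedances:
  R: Z = R = 81.2 Ω
  L: Z = jωL = j·798·0.00129 = 0 + j1.029 Ω
  C: Z = 1/(jωC) = -j/(ω·C) = 0 - j1.253e+06 Ω
Step 3 — Series combination: Z_total = R + L + C = 81.2 - j1.253e+06 Ω = 1.253e+06∠-90.0° Ω.
Step 4 — Power factor: PF = cos(φ) = Re(Z)/|Z| = 81.2/1.2532e+06 = 6.479e-05.
Step 5 — Type: Im(Z) = -1.253e+06 ⇒ leading (phase φ = -90.0°).

PF = 6.479e-05 (leading, φ = -90.0°)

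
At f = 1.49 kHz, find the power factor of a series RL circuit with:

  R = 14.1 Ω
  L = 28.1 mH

Step 1 — Angular frequency: ω = 2π·f = 2π·1490 = 9362 rad/s.
Step 2 — Component impedances:
  R: Z = R = 14.1 Ω
  L: Z = jωL = j·9362·0.0281 = 0 + j263.1 Ω
Step 3 — Series combination: Z_total = R + L = 14.1 + j263.1 Ω = 263.4∠86.9° Ω.
Step 4 — Power factor: PF = cos(φ) = Re(Z)/|Z| = 14.1/263.45 = 0.05352.
Step 5 — Type: Im(Z) = 263.1 ⇒ lagging (phase φ = 86.9°).

PF = 0.05352 (lagging, φ = 86.9°)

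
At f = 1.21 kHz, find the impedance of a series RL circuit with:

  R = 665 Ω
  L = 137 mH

Step 1 — Angular frequency: ω = 2π·f = 2π·1210 = 7603 rad/s.
Step 2 — Component impedances:
  R: Z = R = 665 Ω
  L: Z = jωL = j·7603·0.137 = 0 + j1042 Ω
Step 3 — Series combination: Z_total = R + L = 665 + j1042 Ω = 1236∠57.4° Ω.

Z = 665 + j1042 Ω = 1236∠57.4° Ω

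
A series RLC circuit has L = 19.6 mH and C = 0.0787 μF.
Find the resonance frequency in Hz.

Step 1 — Resonance condition Im(Z)=0 gives ω₀ = 1/√(LC).
Step 2 — ω₀ = 1/√(0.0196·7.87e-08) = 2.546e+04 rad/s.
Step 3 — f₀ = ω₀/(2π) = 4052 Hz.

f₀ = 4052 Hz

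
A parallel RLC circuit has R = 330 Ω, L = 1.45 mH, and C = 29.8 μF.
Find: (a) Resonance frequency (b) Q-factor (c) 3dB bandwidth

Step 1 — Resonance: ω₀ = 1/√(LC) = 1/√(0.00145·2.98e-05) = 4811 rad/s.
Step 2 — f₀ = ω₀/(2π) = 765.6 Hz.
Step 3 — Parallel Q: Q = R/(ω₀L) = 330/(4811·0.00145) = 47.31.
Step 4 — Bandwidth: Δω = ω₀/Q = 101.7 rad/s; BW = Δω/(2π) = 16.18 Hz.

(a) f₀ = 765.6 Hz  (b) Q = 47.31  (c) BW = 16.18 Hz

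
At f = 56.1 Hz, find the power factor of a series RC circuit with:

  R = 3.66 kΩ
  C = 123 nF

Step 1 — Angular frequency: ω = 2π·f = 2π·56.1 = 352.5 rad/s.
Step 2 — Component impedances:
  R: Z = R = 3660 Ω
  C: Z = 1/(jωC) = -j/(ω·C) = 0 - j2.306e+04 Ω
Step 3 — Series combination: Z_total = R + C = 3660 - j2.306e+04 Ω = 2.335e+04∠-81.0° Ω.
Step 4 — Power factor: PF = cos(φ) = Re(Z)/|Z| = 3660/2.335e+04 = 0.1567.
Step 5 — Type: Im(Z) = -2.306e+04 ⇒ leading (phase φ = -81.0°).

PF = 0.1567 (leading, φ = -81.0°)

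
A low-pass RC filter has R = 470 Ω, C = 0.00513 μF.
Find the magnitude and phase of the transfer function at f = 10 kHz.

Step 1 — Angular frequency: ω = 2π·1e+04 = 6.283e+04 rad/s.
Step 2 — Transfer function: H(jω) = 1/(1 + jωRC).
Step 3 — Denominator: 1 + jωRC = 1 + j·6.283e+04·470·5.13e-09 = 1 + j0.1515.
Step 4 — H = 0.9776 - j0.1481.
Step 5 — Magnitude: |H| = 0.9887 (-0.1 dB); phase: φ = -8.6°.

|H| = 0.9887 (-0.1 dB), φ = -8.6°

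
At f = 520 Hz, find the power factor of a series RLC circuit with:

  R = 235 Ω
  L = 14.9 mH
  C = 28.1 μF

Step 1 — Angular frequency: ω = 2π·f = 2π·520 = 3267 rad/s.
Step 2 — Component impedances:
  R: Z = R = 235 Ω
  L: Z = jωL = j·3267·0.0149 = 0 + j48.68 Ω
  C: Z = 1/(jωC) = -j/(ω·C) = 0 - j10.89 Ω
Step 3 — Series combination: Z_total = R + L + C = 235 + j37.79 Ω = 238∠9.1° Ω.
Step 4 — Power factor: PF = cos(φ) = Re(Z)/|Z| = 235/238.02 = 0.9873.
Step 5 — Type: Im(Z) = 37.79 ⇒ lagging (phase φ = 9.1°).

PF = 0.9873 (lagging, φ = 9.1°)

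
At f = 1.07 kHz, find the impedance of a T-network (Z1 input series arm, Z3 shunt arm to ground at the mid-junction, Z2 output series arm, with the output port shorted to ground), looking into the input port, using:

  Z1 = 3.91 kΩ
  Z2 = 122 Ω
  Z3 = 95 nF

Step 1 — Angular frequency: ω = 2π·f = 2π·1070 = 6723 rad/s.
Step 2 — Component impedances:
  Z1: Z = R = 3910 Ω
  Z2: Z = R = 122 Ω
  Z3: Z = 1/(jωC) = -j/(ω·C) = 0 - j1566 Ω
Step 3 — With the output port shorted to ground, the output series arm Z2 runs from the junction to ground; the shunt arm Z3 also runs from the junction to ground. They appear in parallel: Z3 || Z2 = 121.3 - j9.449 Ω.
Step 4 — Series with input arm Z1: Z_in = Z1 + (Z3 || Z2) = 4031 - j9.449 Ω = 4031∠-0.1° Ω.

Z = 4031 - j9.449 Ω = 4031∠-0.1° Ω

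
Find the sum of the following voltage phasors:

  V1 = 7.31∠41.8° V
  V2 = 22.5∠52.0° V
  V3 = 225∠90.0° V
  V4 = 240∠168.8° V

Step 1 — Convert each phasor to rectangular form:
  V1 = 7.31·(cos(41.8°) + j·sin(41.8°)) = 5.449 + j4.872 V
  V2 = 22.5·(cos(52.0°) + j·sin(52.0°)) = 13.85 + j17.73 V
  V3 = 225·(cos(90.0°) + j·sin(90.0°)) = 0 + j225 V
  V4 = 240·(cos(168.8°) + j·sin(168.8°)) = -235.4 + j46.62 V
Step 2 — Sum components: V_total = -216.1 + j294.2 V.
Step 3 — Convert to polar: |V_total| = 365.1 V, ∠V_total = 126.3°.

V_total = 365.1∠126.3° V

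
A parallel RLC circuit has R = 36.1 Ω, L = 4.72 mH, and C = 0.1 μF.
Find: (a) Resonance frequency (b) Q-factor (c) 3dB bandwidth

Step 1 — Resonance: ω₀ = 1/√(LC) = 1/√(0.00472·1e-07) = 4.603e+04 rad/s.
Step 2 — f₀ = ω₀/(2π) = 7326 Hz.
Step 3 — Parallel Q: Q = R/(ω₀L) = 36.1/(4.603e+04·0.00472) = 0.1662.
Step 4 — Bandwidth: Δω = ω₀/Q = 2.77e+05 rad/s; BW = Δω/(2π) = 4.409e+04 Hz.

(a) f₀ = 7326 Hz  (b) Q = 0.1662  (c) BW = 4.409e+04 Hz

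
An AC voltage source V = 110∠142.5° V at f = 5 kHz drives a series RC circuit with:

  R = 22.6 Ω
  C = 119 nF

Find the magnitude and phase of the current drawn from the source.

Step 1 — Angular frequency: ω = 2π·f = 2π·5000 = 3.142e+04 rad/s.
Step 2 — Component impedances:
  R: Z = R = 22.6 Ω
  C: Z = 1/(jωC) = -j/(ω·C) = 0 - j267.5 Ω
Step 3 — Series combination: Z_total = R + C = 22.6 - j267.5 Ω = 268.4∠-85.2° Ω.
Step 4 — Source phasor: V = 110∠142.5° V = -87.27 + j66.96 V.
Step 5 — Ohm's law: I = V / Z_total = (-87.27 + j66.96) / (22.6 - j267.5) = -0.2759 - j0.3029 A.
Step 6 — Convert to polar: |I| = 0.4098 A, ∠I = -132.3°.

I = 0.4098∠-132.3° A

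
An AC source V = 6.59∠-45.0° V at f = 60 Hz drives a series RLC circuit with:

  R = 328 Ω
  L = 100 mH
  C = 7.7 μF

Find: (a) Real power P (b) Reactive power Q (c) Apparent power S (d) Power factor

Step 1 — Angular frequency: ω = 2π·f = 2π·60 = 377 rad/s.
Step 2 — Component impedances:
  R: Z = R = 328 Ω
  L: Z = jωL = j·377·0.1 = 0 + j37.7 Ω
  C: Z = 1/(jωC) = -j/(ω·C) = 0 - j344.5 Ω
Step 3 — Series combination: Z_total = R + L + C = 328 - j306.8 Ω = 449.1∠-43.1° Ω.
Step 4 — Source phasor: V = 6.59∠-45.0° V = 4.66 - j4.66 V.
Step 5 — Current: I = V / Z = 0.01467 - j0.0004899 A = 0.01467∠-1.9° A.
Step 6 — Complex power: S = V·I* = 0.07062 - j0.06605 VA.
Step 7 — Real power: P = Re(S) = 0.07062 W.
Step 8 — Reactive power: Q = Im(S) = -0.06605 VAR.
Step 9 — Apparent power: |S| = 0.0967 VA.
Step 10 — Power factor: PF = P/|S| = 0.7303 (leading).

(a) P = 0.07062 W  (b) Q = -0.06605 VAR  (c) S = 0.0967 VA  (d) PF = 0.7303 (leading)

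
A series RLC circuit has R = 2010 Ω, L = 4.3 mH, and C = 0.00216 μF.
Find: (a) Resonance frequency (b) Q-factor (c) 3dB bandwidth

Step 1 — Resonance condition Im(Z)=0 gives ω₀ = 1/√(LC).
Step 2 — ω₀ = 1/√(0.0043·2.16e-09) = 3.281e+05 rad/s.
Step 3 — f₀ = ω₀/(2π) = 5.222e+04 Hz.
Step 4 — Series Q: Q = ω₀L/R = 3.281e+05·0.0043/2010 = 0.702.
Step 5 — 3dB bandwidth: Δω = ω₀/Q = 4.674e+05 rad/s; BW = Δω/(2π) = 7.44e+04 Hz.

(a) f₀ = 5.222e+04 Hz  (b) Q = 0.702  (c) BW = 7.44e+04 Hz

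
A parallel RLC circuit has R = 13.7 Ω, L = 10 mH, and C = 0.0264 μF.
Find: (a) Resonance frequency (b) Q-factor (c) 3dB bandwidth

Step 1 — Resonance: ω₀ = 1/√(LC) = 1/√(0.01·2.64e-08) = 6.155e+04 rad/s.
Step 2 — f₀ = ω₀/(2π) = 9795 Hz.
Step 3 — Parallel Q: Q = R/(ω₀L) = 13.7/(6.155e+04·0.01) = 0.02226.
Step 4 — Bandwidth: Δω = ω₀/Q = 2.765e+06 rad/s; BW = Δω/(2π) = 4.4e+05 Hz.

(a) f₀ = 9795 Hz  (b) Q = 0.02226  (c) BW = 4.4e+05 Hz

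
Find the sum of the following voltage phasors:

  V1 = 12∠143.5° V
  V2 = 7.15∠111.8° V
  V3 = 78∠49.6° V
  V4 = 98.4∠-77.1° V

Step 1 — Convert each phasor to rectangular form:
  V1 = 12·(cos(143.5°) + j·sin(143.5°)) = -9.646 + j7.138 V
  V2 = 7.15·(cos(111.8°) + j·sin(111.8°)) = -2.655 + j6.639 V
  V3 = 78·(cos(49.6°) + j·sin(49.6°)) = 50.55 + j59.4 V
  V4 = 98.4·(cos(-77.1°) + j·sin(-77.1°)) = 21.97 - j95.92 V
Step 2 — Sum components: V_total = 60.22 - j22.74 V.
Step 3 — Convert to polar: |V_total| = 64.37 V, ∠V_total = -20.7°.

V_total = 64.37∠-20.7° V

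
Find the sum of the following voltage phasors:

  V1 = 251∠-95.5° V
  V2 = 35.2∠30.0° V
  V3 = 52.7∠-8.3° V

Step 1 — Convert each phasor to rectangular form:
  V1 = 251·(cos(-95.5°) + j·sin(-95.5°)) = -24.06 - j249.8 V
  V2 = 35.2·(cos(30.0°) + j·sin(30.0°)) = 30.48 + j17.6 V
  V3 = 52.7·(cos(-8.3°) + j·sin(-8.3°)) = 52.15 - j7.608 V
Step 2 — Sum components: V_total = 58.57 - j239.9 V.
Step 3 — Convert to polar: |V_total| = 246.9 V, ∠V_total = -76.3°.

V_total = 246.9∠-76.3° V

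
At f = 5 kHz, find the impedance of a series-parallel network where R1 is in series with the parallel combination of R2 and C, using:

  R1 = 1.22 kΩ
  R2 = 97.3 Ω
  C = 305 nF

Step 1 — Angular frequency: ω = 2π·f = 2π·5000 = 3.142e+04 rad/s.
Step 2 — Component impedances:
  R1: Z = R = 1220 Ω
  R2: Z = R = 97.3 Ω
  C: Z = 1/(jωC) = -j/(ω·C) = 0 - j104.4 Ω
Step 3 — Parallel branch: R2 || C = 1/(1/R2 + 1/C) = 52.05 - j48.53 Ω.
Step 4 — Series with R1: Z_total = R1 + (R2 || C) = 1272 - j48.53 Ω = 1273∠-2.2° Ω.

Z = 1272 - j48.53 Ω = 1273∠-2.2° Ω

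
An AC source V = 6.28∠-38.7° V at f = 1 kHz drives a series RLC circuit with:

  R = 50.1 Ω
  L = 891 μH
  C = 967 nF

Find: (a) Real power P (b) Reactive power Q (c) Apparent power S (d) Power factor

Step 1 — Angular frequency: ω = 2π·f = 2π·1000 = 6283 rad/s.
Step 2 — Component impedances:
  R: Z = R = 50.1 Ω
  L: Z = jωL = j·6283·0.000891 = 0 + j5.598 Ω
  C: Z = 1/(jωC) = -j/(ω·C) = 0 - j164.6 Ω
Step 3 — Series combination: Z_total = R + L + C = 50.1 - j159 Ω = 166.7∠-72.5° Ω.
Step 4 — Source phasor: V = 6.28∠-38.7° V = 4.901 - j3.927 V.
Step 5 — Current: I = V / Z = 0.0313 + j0.02096 A = 0.03767∠33.8° A.
Step 6 — Complex power: S = V·I* = 0.07111 - j0.2257 VA.
Step 7 — Real power: P = Re(S) = 0.07111 W.
Step 8 — Reactive power: Q = Im(S) = -0.2257 VAR.
Step 9 — Apparent power: |S| = 0.2366 VA.
Step 10 — Power factor: PF = P/|S| = 0.3005 (leading).

(a) P = 0.07111 W  (b) Q = -0.2257 VAR  (c) S = 0.2366 VA  (d) PF = 0.3005 (leading)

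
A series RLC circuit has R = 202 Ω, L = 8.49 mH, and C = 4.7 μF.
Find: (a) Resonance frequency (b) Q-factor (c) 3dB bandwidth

Step 1 — Resonance condition Im(Z)=0 gives ω₀ = 1/√(LC).
Step 2 — ω₀ = 1/√(0.00849·4.7e-06) = 5006 rad/s.
Step 3 — f₀ = ω₀/(2π) = 796.7 Hz.
Step 4 — Series Q: Q = ω₀L/R = 5006·0.00849/202 = 0.2104.
Step 5 — 3dB bandwidth: Δω = ω₀/Q = 2.379e+04 rad/s; BW = Δω/(2π) = 3787 Hz.

(a) f₀ = 796.7 Hz  (b) Q = 0.2104  (c) BW = 3787 Hz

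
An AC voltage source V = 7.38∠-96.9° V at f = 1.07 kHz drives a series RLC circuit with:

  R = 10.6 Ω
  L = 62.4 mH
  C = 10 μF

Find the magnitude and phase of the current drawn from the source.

Step 1 — Angular frequency: ω = 2π·f = 2π·1070 = 6723 rad/s.
Step 2 — Component impedances:
  R: Z = R = 10.6 Ω
  L: Z = jωL = j·6723·0.0624 = 0 + j419.5 Ω
  C: Z = 1/(jωC) = -j/(ω·C) = 0 - j14.87 Ω
Step 3 — Series combination: Z_total = R + L + C = 10.6 + j404.6 Ω = 404.8∠88.5° Ω.
Step 4 — Source phasor: V = 7.38∠-96.9° V = -0.8866 - j7.327 V.
Step 5 — Ohm's law: I = V / Z_total = (-0.8866 - j7.327) / (10.6 + j404.6) = -0.01815 + j0.001716 A.
Step 6 — Convert to polar: |I| = 0.01823 A, ∠I = 174.6°.

I = 0.01823∠174.6° A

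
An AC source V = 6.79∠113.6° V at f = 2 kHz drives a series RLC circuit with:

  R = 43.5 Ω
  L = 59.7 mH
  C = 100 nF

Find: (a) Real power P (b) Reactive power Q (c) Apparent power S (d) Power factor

Step 1 — Angular frequency: ω = 2π·f = 2π·2000 = 1.257e+04 rad/s.
Step 2 — Component impedances:
  R: Z = R = 43.5 Ω
  L: Z = jωL = j·1.257e+04·0.0597 = 0 + j750.2 Ω
  C: Z = 1/(jωC) = -j/(ω·C) = 0 - j795.8 Ω
Step 3 — Series combination: Z_total = R + L + C = 43.5 - j45.56 Ω = 62.99∠-46.3° Ω.
Step 4 — Source phasor: V = 6.79∠113.6° V = -2.718 + j6.222 V.
Step 5 — Current: I = V / Z = -0.1012 + j0.037 A = 0.1078∠159.9° A.
Step 6 — Complex power: S = V·I* = 0.5054 - j0.5294 VA.
Step 7 — Real power: P = Re(S) = 0.5054 W.
Step 8 — Reactive power: Q = Im(S) = -0.5294 VAR.
Step 9 — Apparent power: |S| = 0.7319 VA.
Step 10 — Power factor: PF = P/|S| = 0.6905 (leading).

(a) P = 0.5054 W  (b) Q = -0.5294 VAR  (c) S = 0.7319 VA  (d) PF = 0.6905 (leading)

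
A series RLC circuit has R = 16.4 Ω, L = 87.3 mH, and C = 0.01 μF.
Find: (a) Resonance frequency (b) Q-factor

Step 1 — Resonance condition Im(Z)=0 gives ω₀ = 1/√(LC).
Step 2 — ω₀ = 1/√(0.0873·1e-08) = 3.384e+04 rad/s.
Step 3 — f₀ = ω₀/(2π) = 5387 Hz.
Step 4 — Series Q: Q = ω₀L/R = 3.384e+04·0.0873/16.4 = 180.2.

(a) f₀ = 5387 Hz  (b) Q = 180.2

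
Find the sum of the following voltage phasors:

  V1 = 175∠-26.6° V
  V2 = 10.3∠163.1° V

Step 1 — Convert each phasor to rectangular form:
  V1 = 175·(cos(-26.6°) + j·sin(-26.6°)) = 156.5 - j78.36 V
  V2 = 10.3·(cos(163.1°) + j·sin(163.1°)) = -9.855 + j2.994 V
Step 2 — Sum components: V_total = 146.6 - j75.36 V.
Step 3 — Convert to polar: |V_total| = 164.9 V, ∠V_total = -27.2°.

V_total = 164.9∠-27.2° V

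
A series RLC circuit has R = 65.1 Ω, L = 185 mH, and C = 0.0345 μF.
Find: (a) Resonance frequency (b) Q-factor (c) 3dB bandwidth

Step 1 — Resonance: ω₀ = 1/√(LC) = 1/√(0.185·3.45e-08) = 1.252e+04 rad/s.
Step 2 — f₀ = ω₀/(2π) = 1992 Hz.
Step 3 — Series Q: Q = ω₀L/R = 1.252e+04·0.185/65.1 = 35.57.
Step 4 — Bandwidth: Δω = ω₀/Q = 351.9 rad/s; BW = Δω/(2π) = 56.01 Hz.

(a) f₀ = 1992 Hz  (b) Q = 35.57  (c) BW = 56.01 Hz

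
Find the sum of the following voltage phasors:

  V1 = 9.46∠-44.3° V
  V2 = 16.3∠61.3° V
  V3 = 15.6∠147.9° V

Step 1 — Convert each phasor to rectangular form:
  V1 = 9.46·(cos(-44.3°) + j·sin(-44.3°)) = 6.77 - j6.607 V
  V2 = 16.3·(cos(61.3°) + j·sin(61.3°)) = 7.828 + j14.3 V
  V3 = 15.6·(cos(147.9°) + j·sin(147.9°)) = -13.22 + j8.29 V
Step 2 — Sum components: V_total = 1.383 + j15.98 V.
Step 3 — Convert to polar: |V_total| = 16.04 V, ∠V_total = 85.1°.

V_total = 16.04∠85.1° V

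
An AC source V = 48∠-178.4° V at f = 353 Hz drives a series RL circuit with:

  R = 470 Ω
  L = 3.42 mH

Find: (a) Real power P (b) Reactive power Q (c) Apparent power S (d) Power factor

Step 1 — Angular frequency: ω = 2π·f = 2π·353 = 2218 rad/s.
Step 2 — Component impedances:
  R: Z = R = 470 Ω
  L: Z = jωL = j·2218·0.00342 = 0 + j7.585 Ω
Step 3 — Series combination: Z_total = R + L = 470 + j7.585 Ω = 470.1∠0.9° Ω.
Step 4 — Source phasor: V = 48∠-178.4° V = -47.98 - j1.34 V.
Step 5 — Current: I = V / Z = -0.1021 - j0.001204 A = 0.1021∠-179.3° A.
Step 6 — Complex power: S = V·I* = 4.901 + j0.0791 VA.
Step 7 — Real power: P = Re(S) = 4.901 W.
Step 8 — Reactive power: Q = Im(S) = 0.0791 VAR.
Step 9 — Apparent power: |S| = 4.901 VA.
Step 10 — Power factor: PF = P/|S| = 0.9999 (lagging).

(a) P = 4.901 W  (b) Q = 0.0791 VAR  (c) S = 4.901 VA  (d) PF = 0.9999 (lagging)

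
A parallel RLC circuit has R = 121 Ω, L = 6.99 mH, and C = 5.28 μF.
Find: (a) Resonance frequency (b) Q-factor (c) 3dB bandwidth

Step 1 — Resonance: ω₀ = 1/√(LC) = 1/√(0.00699·5.28e-06) = 5205 rad/s.
Step 2 — f₀ = ω₀/(2π) = 828.4 Hz.
Step 3 — Parallel Q: Q = R/(ω₀L) = 121/(5205·0.00699) = 3.326.
Step 4 — Bandwidth: Δω = ω₀/Q = 1565 rad/s; BW = Δω/(2π) = 249.1 Hz.

(a) f₀ = 828.4 Hz  (b) Q = 3.326  (c) BW = 249.1 Hz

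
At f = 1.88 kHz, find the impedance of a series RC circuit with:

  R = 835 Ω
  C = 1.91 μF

Step 1 — Angular frequency: ω = 2π·f = 2π·1880 = 1.181e+04 rad/s.
Step 2 — Component impedances:
  R: Z = R = 835 Ω
  C: Z = 1/(jωC) = -j/(ω·C) = 0 - j44.32 Ω
Step 3 — Series combination: Z_total = R + C = 835 - j44.32 Ω = 836.2∠-3.0° Ω.

Z = 835 - j44.32 Ω = 836.2∠-3.0° Ω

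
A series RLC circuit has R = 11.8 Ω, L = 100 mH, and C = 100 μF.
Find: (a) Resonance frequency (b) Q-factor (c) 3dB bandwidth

Step 1 — Resonance: ω₀ = 1/√(LC) = 1/√(0.1·0.0001) = 316.2 rad/s.
Step 2 — f₀ = ω₀/(2π) = 50.33 Hz.
Step 3 — Series Q: Q = ω₀L/R = 316.2·0.1/11.8 = 2.68.
Step 4 — Bandwidth: Δω = ω₀/Q = 118 rad/s; BW = Δω/(2π) = 18.78 Hz.

(a) f₀ = 50.33 Hz  (b) Q = 2.68  (c) BW = 18.78 Hz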